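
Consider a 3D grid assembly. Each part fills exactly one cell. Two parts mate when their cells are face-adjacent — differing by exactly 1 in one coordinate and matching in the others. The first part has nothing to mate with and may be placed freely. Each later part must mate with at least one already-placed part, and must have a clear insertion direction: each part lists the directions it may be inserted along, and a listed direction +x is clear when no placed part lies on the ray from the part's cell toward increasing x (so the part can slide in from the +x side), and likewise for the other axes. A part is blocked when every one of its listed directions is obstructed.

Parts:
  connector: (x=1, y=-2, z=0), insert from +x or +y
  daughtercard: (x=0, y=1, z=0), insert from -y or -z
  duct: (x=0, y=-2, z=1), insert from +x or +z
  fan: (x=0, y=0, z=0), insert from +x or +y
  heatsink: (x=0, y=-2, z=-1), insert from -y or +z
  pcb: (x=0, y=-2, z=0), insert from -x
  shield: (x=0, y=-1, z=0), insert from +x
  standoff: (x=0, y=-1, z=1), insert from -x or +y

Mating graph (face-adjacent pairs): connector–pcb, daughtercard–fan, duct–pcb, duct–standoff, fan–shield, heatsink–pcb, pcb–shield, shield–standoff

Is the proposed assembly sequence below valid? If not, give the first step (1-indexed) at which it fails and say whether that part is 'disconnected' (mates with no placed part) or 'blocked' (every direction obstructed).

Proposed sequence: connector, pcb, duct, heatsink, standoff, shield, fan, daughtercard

1. connector@(1, -2, 0) [+x clear] — {connector}
2. pcb@(0, -2, 0) [-x clear] — {connector, pcb}
3. duct@(0, -2, 1) [+x clear] — {connector, duct, pcb}
4. heatsink@(0, -2, -1) [-y clear] — {connector, duct, heatsink, pcb}
5. standoff@(0, -1, 1) [-x clear] — {connector, duct, heatsink, pcb, standoff}
6. shield@(0, -1, 0) [+x clear] — {connector, duct, heatsink, pcb, shield, standoff}
7. fan@(0, 0, 0) [+x clear] — {connector, duct, fan, heatsink, pcb, shield, standoff}
8. daughtercard@(0, 1, 0) [-z clear] — {connector, daughtercard, duct, fan, heatsink, pcb, shield, standoff}

Valid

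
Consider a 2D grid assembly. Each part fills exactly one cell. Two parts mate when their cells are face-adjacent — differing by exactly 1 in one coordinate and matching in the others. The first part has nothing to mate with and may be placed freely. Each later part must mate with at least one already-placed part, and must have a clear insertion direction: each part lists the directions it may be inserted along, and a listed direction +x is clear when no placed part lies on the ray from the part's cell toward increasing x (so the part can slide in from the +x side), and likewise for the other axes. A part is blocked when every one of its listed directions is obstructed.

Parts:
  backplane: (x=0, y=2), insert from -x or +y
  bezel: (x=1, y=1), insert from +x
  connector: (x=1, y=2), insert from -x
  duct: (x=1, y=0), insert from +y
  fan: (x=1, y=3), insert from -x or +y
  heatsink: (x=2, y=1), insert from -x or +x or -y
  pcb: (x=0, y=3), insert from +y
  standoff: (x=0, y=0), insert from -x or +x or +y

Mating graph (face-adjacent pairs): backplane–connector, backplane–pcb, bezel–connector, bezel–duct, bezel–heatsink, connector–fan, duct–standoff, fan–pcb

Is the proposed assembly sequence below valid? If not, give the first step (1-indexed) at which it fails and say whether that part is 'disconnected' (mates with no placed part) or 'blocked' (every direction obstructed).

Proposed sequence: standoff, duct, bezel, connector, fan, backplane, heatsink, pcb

Valid

1. standoff@(0, 0) [-x clear] — {standoff}
2. duct@(1, 0) [+y clear] — {duct, standoff}
3. bezel@(1, 1) [+x clear] — {bezel, duct, standoff}
4. connector@(1, 2) [-x clear] — {bezel, connector, duct, standoff}
5. fan@(1, 3) [-x clear] — {bezel, connector, duct, fan, standoff}
6. backplane@(0, 2) [-x clear] — {backplane, bezel, connector, duct, fan, standoff}
7. heatsink@(2, 1) [+x clear] — {backplane, bezel, connector, duct, fan, heatsink, standoff}
8. pcb@(0, 3) [+y clear] — {backplane, bezel, connector, duct, fan, heatsink, pcb, standoff}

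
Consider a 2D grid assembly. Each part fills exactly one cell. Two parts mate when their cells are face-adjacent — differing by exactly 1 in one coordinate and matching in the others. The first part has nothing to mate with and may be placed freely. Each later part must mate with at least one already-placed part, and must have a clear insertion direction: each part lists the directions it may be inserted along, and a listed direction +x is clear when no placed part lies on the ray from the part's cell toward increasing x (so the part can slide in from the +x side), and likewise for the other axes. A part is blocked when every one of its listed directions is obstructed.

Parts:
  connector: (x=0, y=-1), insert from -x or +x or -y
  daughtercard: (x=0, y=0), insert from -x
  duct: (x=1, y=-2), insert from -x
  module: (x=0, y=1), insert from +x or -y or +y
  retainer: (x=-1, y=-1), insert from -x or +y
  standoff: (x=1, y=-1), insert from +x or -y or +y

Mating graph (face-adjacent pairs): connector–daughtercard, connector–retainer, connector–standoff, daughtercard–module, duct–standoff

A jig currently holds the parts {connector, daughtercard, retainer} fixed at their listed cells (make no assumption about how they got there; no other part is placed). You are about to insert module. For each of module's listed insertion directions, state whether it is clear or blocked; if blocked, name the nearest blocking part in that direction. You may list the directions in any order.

+x: clear; +y: clear; -y: blocked by daughtercard

+x: ray from module(0, 1) has no placed part ⇒ clear
-y: nearest on ray is daughtercard@(0, 0) ⇒ blocked
+y: ray from module(0, 1) has no placed part ⇒ clear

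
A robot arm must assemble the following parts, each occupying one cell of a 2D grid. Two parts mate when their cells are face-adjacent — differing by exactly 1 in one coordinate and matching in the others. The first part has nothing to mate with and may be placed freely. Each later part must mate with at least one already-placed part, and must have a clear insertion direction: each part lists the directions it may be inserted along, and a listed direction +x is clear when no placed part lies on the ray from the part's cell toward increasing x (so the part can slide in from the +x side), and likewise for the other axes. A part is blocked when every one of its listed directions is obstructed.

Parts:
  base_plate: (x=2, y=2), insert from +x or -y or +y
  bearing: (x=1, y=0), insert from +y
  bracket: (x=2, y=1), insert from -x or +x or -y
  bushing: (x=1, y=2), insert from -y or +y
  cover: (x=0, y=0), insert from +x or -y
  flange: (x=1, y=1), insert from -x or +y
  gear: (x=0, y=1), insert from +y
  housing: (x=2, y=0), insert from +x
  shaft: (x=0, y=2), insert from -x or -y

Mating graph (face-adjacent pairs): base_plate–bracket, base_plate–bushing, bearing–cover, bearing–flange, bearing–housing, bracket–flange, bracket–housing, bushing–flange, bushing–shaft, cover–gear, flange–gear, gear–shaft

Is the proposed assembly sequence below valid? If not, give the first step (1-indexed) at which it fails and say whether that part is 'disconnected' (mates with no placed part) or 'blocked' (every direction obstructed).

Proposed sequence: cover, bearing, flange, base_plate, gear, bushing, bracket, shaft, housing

Invalid at step 4 (disconnected)

1. cover@(0, 0) [+x clear] — {cover}
2. bearing@(1, 0) [+y clear] — {bearing, cover}
3. flange@(1, 1) [-x clear] — {bearing, cover, flange}
4. base_plate@(2, 2) — no placed neighbour ⇒ disconnected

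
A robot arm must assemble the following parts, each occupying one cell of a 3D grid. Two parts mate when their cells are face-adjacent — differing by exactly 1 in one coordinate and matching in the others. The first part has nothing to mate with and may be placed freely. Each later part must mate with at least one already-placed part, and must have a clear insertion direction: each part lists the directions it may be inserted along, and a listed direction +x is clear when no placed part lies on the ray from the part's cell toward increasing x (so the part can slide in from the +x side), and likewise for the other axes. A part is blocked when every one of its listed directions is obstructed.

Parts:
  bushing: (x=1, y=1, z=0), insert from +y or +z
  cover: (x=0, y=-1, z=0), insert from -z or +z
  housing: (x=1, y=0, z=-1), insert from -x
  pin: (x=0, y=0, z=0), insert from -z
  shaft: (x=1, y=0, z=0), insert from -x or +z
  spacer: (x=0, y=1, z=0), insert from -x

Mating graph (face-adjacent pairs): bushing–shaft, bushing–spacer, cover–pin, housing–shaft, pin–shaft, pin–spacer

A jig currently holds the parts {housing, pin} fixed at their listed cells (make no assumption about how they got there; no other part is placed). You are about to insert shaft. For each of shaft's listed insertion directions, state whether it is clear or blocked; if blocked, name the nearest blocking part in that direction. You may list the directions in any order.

-x: nearest on ray is pin@(0, 0, 0) ⇒ blocked
+z: ray from shaft(1, 0, 0) has no placed part ⇒ clear

+z: clear; -x: blocked by pin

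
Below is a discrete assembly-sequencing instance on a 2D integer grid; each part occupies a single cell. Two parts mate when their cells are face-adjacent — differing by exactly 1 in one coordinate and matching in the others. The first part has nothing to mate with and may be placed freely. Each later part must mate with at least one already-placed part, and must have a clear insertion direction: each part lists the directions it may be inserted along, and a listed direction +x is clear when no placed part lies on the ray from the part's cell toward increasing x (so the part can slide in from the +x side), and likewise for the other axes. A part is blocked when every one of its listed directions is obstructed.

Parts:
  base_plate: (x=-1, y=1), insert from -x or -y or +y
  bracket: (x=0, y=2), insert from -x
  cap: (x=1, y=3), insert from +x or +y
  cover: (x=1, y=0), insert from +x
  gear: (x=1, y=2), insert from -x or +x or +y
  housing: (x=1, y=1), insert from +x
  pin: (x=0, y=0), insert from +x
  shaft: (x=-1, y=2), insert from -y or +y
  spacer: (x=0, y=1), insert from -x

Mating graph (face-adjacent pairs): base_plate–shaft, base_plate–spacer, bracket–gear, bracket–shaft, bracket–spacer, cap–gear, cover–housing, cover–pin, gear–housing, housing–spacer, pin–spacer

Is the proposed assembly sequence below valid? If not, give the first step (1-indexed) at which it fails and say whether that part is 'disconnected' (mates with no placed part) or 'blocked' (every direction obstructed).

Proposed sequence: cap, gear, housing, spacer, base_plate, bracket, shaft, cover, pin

1. cap@(1, 3) [+x clear] — {cap}
2. gear@(1, 2) [-x clear] — {cap, gear}
3. housing@(1, 1) [+x clear] — {cap, gear, housing}
4. spacer@(0, 1) [-x clear] — {cap, gear, housing, spacer}
5. base_plate@(-1, 1) [-x clear] — {base_plate, cap, gear, housing, spacer}
6. bracket@(0, 2) [-x clear] — {base_plate, bracket, cap, gear, housing, spacer}
7. shaft@(-1, 2) [+y clear] — {base_plate, bracket, cap, gear, housing, shaft, spacer}
8. cover@(1, 0) [+x clear] — {base_plate, bracket, cap, cover, gear, housing, shaft, spacer}
9. pin@(0, 0) — +x all obstructed ⇒ blocked

Invalid at step 9 (blocked)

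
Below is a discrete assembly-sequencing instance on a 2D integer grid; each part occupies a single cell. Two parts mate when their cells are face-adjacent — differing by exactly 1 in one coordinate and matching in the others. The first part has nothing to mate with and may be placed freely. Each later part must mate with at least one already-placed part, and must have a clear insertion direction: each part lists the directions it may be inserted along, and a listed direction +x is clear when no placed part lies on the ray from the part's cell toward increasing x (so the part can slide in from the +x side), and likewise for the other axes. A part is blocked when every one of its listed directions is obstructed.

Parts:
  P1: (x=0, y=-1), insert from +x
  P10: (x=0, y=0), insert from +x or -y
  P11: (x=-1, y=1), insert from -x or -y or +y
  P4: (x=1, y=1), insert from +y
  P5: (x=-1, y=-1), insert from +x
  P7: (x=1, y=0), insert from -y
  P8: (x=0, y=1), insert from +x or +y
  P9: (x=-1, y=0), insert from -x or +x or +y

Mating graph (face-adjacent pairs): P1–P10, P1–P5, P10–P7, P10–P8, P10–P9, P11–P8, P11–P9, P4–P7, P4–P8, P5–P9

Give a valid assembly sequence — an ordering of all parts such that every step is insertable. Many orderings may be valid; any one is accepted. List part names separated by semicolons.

P4; P7; P10; P9; P5; P1; P11; P8

1. P4@(1, 1) [+y clear] — {P4}
2. P7@(1, 0) [-y clear] — {P4, P7}
3. P10@(0, 0) [-y clear] — {P10, P4, P7}
4. P9@(-1, 0) [-x clear] — {P10, P4, P7, P9}
5. P5@(-1, -1) [+x clear] — {P10, P4, P5, P7, P9}
6. P1@(0, -1) [+x clear] — {P1, P10, P4, P5, P7, P9}
7. P11@(-1, 1) [-x clear] — {P1, P10, P11, P4, P5, P7, P9}
8. P8@(0, 1) [+y clear] — {P1, P10, P11, P4, P5, P7, P8, P9}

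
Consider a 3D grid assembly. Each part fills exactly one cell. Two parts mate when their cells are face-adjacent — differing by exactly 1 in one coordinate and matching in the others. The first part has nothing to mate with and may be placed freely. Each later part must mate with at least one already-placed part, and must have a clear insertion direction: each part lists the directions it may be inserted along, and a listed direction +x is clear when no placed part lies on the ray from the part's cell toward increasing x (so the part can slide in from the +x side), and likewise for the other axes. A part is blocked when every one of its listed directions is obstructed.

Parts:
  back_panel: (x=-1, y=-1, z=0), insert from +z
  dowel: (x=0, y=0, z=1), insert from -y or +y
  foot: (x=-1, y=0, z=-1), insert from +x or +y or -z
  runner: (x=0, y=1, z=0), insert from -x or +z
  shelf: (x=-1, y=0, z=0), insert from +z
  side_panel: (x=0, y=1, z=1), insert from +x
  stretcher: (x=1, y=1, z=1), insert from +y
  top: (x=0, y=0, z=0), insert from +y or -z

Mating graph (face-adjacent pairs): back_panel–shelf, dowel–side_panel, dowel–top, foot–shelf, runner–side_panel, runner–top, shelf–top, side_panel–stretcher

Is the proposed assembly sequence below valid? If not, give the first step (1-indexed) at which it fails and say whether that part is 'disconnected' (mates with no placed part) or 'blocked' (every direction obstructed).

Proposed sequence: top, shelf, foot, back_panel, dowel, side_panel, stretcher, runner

1. top@(0, 0, 0) [+y clear] — {top}
2. shelf@(-1, 0, 0) [+z clear] — {shelf, top}
3. foot@(-1, 0, -1) [+x clear] — {foot, shelf, top}
4. back_panel@(-1, -1, 0) [+z clear] — {back_panel, foot, shelf, top}
5. dowel@(0, 0, 1) [-y clear] — {back_panel, dowel, foot, shelf, top}
6. side_panel@(0, 1, 1) [+x clear] — {back_panel, dowel, foot, shelf, side_panel, top}
7. stretcher@(1, 1, 1) [+y clear] — {back_panel, dowel, foot, shelf, side_panel, stretcher, top}
8. runner@(0, 1, 0) [-x clear] — {back_panel, dowel, foot, runner, shelf, side_panel, stretcher, top}

Valid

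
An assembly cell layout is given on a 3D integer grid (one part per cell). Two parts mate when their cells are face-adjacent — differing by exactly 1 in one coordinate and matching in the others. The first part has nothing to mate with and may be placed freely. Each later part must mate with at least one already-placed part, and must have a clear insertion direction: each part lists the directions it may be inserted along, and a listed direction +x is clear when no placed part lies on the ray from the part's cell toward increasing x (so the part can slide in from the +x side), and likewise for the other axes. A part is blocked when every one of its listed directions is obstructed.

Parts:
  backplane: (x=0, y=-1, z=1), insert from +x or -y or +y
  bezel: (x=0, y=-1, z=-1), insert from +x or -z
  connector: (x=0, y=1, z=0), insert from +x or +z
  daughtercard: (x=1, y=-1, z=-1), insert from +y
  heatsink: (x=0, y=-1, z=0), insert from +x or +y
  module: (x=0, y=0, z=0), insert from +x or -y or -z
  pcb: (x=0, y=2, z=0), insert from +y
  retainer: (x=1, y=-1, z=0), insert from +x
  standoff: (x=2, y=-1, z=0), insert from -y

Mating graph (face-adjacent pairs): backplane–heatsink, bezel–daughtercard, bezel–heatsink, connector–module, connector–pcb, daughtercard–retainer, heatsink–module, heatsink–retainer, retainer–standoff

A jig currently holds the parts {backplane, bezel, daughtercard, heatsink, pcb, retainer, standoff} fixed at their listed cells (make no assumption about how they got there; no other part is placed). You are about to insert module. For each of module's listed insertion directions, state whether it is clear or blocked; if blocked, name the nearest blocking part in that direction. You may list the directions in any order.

+x: ray from module(0, 0, 0) has no placed part ⇒ clear
-y: nearest on ray is heatsink@(0, -1, 0) ⇒ blocked
-z: ray from module(0, 0, 0) has no placed part ⇒ clear

+x: clear; -y: blocked by heatsink; -z: clear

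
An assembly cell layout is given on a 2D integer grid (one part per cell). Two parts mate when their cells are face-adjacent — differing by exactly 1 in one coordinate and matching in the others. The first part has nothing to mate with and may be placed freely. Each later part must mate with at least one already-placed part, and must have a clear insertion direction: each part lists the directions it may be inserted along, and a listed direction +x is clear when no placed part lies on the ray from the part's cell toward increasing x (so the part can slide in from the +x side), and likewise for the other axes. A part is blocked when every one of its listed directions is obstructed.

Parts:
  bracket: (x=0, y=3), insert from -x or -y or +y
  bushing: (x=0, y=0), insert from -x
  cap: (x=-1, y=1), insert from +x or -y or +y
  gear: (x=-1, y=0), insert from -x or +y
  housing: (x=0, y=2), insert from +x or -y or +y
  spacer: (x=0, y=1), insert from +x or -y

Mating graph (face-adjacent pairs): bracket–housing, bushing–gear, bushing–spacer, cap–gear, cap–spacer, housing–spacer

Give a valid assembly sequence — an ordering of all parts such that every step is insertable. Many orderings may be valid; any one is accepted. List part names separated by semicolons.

cap; spacer; housing; bracket; bushing; gear

1. cap@(-1, 1) [+x clear] — {cap}
2. spacer@(0, 1) [+x clear] — {cap, spacer}
3. housing@(0, 2) [+x clear] — {cap, housing, spacer}
4. bracket@(0, 3) [-x clear] — {bracket, cap, housing, spacer}
5. bushing@(0, 0) [-x clear] — {bracket, bushing, cap, housing, spacer}
6. gear@(-1, 0) [-x clear] — {bracket, bushing, cap, gear, housing, spacer}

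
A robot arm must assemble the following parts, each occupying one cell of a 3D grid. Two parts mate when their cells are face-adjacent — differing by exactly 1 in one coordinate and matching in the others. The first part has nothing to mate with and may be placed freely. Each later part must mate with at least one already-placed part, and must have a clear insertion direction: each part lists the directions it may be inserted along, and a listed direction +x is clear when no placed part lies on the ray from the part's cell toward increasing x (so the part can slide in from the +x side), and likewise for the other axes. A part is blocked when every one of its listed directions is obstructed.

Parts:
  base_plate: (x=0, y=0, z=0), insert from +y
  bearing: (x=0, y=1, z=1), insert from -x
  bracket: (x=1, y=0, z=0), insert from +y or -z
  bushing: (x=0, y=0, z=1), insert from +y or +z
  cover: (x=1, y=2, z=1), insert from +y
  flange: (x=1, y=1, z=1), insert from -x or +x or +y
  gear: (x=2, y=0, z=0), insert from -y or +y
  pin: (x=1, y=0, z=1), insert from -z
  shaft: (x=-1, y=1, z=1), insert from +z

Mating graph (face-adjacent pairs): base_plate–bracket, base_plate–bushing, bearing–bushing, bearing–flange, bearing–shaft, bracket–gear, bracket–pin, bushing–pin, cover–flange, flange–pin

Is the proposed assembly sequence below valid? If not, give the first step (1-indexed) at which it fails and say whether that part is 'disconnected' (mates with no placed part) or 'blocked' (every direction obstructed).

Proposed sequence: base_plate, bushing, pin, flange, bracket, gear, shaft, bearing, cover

1. base_plate@(0, 0, 0) [+y clear] — {base_plate}
2. bushing@(0, 0, 1) [+y clear] — {base_plate, bushing}
3. pin@(1, 0, 1) [-z clear] — {base_plate, bushing, pin}
4. flange@(1, 1, 1) [-x clear] — {base_plate, bushing, flange, pin}
5. bracket@(1, 0, 0) [+y clear] — {base_plate, bracket, bushing, flange, pin}
6. gear@(2, 0, 0) [-y clear] — {base_plate, bracket, bushing, flange, gear, pin}
7. shaft@(-1, 1, 1) — no placed neighbour ⇒ disconnected

Invalid at step 7 (disconnected)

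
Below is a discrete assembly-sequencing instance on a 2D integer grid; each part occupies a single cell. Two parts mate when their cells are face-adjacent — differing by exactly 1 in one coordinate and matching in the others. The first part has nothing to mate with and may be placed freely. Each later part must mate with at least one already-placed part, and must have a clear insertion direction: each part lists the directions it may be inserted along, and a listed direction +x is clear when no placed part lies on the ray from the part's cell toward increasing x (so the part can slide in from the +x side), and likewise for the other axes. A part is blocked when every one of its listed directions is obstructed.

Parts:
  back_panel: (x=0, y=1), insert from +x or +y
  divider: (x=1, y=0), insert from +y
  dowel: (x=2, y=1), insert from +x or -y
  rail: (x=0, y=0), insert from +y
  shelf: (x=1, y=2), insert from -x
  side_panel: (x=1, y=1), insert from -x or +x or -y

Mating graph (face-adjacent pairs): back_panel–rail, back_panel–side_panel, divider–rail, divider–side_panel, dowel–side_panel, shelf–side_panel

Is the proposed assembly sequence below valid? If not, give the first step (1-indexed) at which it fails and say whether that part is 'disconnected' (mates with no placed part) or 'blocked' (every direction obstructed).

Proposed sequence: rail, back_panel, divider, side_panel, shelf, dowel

1. rail@(0, 0) [+y clear] — {rail}
2. back_panel@(0, 1) [+x clear] — {back_panel, rail}
3. divider@(1, 0) [+y clear] — {back_panel, divider, rail}
4. side_panel@(1, 1) [+x clear] — {back_panel, divider, rail, side_panel}
5. shelf@(1, 2) [-x clear] — {back_panel, divider, rail, shelf, side_panel}
6. dowel@(2, 1) [+x clear] — {back_panel, divider, dowel, rail, shelf, side_panel}

Valid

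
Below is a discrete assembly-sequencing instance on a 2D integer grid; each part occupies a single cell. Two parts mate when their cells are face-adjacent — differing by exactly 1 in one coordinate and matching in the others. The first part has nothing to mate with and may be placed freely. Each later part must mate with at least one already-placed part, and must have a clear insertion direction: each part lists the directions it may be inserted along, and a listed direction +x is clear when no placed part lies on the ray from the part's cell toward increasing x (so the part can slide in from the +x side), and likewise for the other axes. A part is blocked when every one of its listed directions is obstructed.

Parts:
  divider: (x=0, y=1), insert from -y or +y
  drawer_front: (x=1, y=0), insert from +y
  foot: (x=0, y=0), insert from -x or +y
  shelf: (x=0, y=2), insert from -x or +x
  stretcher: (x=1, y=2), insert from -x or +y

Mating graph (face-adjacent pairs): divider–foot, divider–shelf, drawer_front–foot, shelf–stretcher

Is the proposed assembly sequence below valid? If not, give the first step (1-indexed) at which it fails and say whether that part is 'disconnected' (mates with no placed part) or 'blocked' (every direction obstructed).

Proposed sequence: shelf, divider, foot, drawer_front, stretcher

1. shelf@(0, 2) [-x clear] — {shelf}
2. divider@(0, 1) [-y clear] — {divider, shelf}
3. foot@(0, 0) [-x clear] — {divider, foot, shelf}
4. drawer_front@(1, 0) [+y clear] — {divider, drawer_front, foot, shelf}
5. stretcher@(1, 2) [+y clear] — {divider, drawer_front, foot, shelf, stretcher}

Valid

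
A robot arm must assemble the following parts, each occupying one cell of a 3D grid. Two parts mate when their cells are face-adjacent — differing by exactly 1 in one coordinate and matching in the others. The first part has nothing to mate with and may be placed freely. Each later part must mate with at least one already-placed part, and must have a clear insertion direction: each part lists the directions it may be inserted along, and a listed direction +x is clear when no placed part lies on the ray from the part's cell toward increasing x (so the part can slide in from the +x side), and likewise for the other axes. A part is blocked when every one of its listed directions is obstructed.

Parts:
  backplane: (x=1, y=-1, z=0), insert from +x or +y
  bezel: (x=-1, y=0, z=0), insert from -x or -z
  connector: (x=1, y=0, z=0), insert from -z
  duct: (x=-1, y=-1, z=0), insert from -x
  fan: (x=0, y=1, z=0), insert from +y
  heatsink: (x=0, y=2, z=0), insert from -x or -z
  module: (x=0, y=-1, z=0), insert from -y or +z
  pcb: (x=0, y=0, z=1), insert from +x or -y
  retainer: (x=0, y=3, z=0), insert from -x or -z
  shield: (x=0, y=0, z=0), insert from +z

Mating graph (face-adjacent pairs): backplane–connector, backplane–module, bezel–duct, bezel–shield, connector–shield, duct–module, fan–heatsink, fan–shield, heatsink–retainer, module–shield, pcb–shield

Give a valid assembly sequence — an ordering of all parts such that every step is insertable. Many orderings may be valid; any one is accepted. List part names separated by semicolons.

module; duct; backplane; connector; shield; fan; heatsink; retainer; pcb; bezel

1. module@(0, -1, 0) [-y clear] — {module}
2. duct@(-1, -1, 0) [-x clear] — {duct, module}
3. backplane@(1, -1, 0) [+x clear] — {backplane, duct, module}
4. connector@(1, 0, 0) [-z clear] — {backplane, connector, duct, module}
5. shield@(0, 0, 0) [+z clear] — {backplane, connector, duct, module, shield}
6. fan@(0, 1, 0) [+y clear] — {backplane, connector, duct, fan, module, shield}
7. heatsink@(0, 2, 0) [-x clear] — {backplane, connector, duct, fan, heatsink, module, shield}
8. retainer@(0, 3, 0) [-x clear] — {backplane, connector, duct, fan, heatsink, module, retainer, shield}
9. pcb@(0, 0, 1) [+x clear] — {backplane, connector, duct, fan, heatsink, module, pcb, retainer, shield}
10. bezel@(-1, 0, 0) [-x clear] — {backplane, bezel, connector, duct, fan, heatsink, module, pcb, retainer, shield}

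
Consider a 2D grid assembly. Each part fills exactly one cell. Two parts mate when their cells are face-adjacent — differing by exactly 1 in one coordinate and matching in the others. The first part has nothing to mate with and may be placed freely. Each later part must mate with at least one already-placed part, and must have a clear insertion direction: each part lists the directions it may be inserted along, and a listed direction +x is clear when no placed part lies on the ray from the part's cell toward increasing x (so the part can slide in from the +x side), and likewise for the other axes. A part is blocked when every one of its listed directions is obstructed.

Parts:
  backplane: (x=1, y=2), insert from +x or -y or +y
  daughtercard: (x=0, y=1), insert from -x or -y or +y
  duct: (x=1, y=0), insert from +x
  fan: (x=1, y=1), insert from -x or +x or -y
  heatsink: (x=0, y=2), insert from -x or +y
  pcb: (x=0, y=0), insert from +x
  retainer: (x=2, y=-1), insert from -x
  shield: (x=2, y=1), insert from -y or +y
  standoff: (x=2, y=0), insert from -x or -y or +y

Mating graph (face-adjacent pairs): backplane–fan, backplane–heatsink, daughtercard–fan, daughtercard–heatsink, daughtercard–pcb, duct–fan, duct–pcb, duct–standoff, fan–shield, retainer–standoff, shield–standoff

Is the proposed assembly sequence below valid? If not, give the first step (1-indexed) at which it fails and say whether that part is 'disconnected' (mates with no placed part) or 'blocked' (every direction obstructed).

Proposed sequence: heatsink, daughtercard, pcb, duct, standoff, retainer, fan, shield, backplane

1. heatsink@(0, 2) [-x clear] — {heatsink}
2. daughtercard@(0, 1) [-x clear] — {daughtercard, heatsink}
3. pcb@(0, 0) [+x clear] — {daughtercard, heatsink, pcb}
4. duct@(1, 0) [+x clear] — {daughtercard, duct, heatsink, pcb}
5. standoff@(2, 0) [-y clear] — {daughtercard, duct, heatsink, pcb, standoff}
6. retainer@(2, -1) [-x clear] — {daughtercard, duct, heatsink, pcb, retainer, standoff}
7. fan@(1, 1) [+x clear] — {daughtercard, duct, fan, heatsink, pcb, retainer, standoff}
8. shield@(2, 1) [+y clear] — {daughtercard, duct, fan, heatsink, pcb, retainer, shield, standoff}
9. backplane@(1, 2) [+x clear] — {backplane, daughtercard, duct, fan, heatsink, pcb, retainer, shield, standoff}

Valid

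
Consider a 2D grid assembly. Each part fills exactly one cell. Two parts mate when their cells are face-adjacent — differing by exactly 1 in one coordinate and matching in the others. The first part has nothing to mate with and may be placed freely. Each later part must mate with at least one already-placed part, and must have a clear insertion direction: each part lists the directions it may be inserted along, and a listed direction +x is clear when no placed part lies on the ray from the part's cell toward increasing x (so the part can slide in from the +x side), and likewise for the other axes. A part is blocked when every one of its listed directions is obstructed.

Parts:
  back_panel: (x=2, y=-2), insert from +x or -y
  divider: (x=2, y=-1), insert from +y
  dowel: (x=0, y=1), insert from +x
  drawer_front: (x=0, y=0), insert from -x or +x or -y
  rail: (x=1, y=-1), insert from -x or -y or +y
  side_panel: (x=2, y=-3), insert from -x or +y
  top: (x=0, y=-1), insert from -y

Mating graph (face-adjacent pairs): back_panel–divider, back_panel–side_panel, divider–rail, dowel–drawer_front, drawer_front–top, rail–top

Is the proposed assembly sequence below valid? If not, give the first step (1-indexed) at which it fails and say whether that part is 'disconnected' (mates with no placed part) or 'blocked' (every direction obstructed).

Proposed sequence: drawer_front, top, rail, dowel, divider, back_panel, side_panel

Valid

1. drawer_front@(0, 0) [-x clear] — {drawer_front}
2. top@(0, -1) [-y clear] — {drawer_front, top}
3. rail@(1, -1) [-y clear] — {drawer_front, rail, top}
4. dowel@(0, 1) [+x clear] — {dowel, drawer_front, rail, top}
5. divider@(2, -1) [+y clear] — {divider, dowel, drawer_front, rail, top}
6. back_panel@(2, -2) [+x clear] — {back_panel, divider, dowel, drawer_front, rail, top}
7. side_panel@(2, -3) [-x clear] — {back_panel, divider, dowel, drawer_front, rail, side_panel, top}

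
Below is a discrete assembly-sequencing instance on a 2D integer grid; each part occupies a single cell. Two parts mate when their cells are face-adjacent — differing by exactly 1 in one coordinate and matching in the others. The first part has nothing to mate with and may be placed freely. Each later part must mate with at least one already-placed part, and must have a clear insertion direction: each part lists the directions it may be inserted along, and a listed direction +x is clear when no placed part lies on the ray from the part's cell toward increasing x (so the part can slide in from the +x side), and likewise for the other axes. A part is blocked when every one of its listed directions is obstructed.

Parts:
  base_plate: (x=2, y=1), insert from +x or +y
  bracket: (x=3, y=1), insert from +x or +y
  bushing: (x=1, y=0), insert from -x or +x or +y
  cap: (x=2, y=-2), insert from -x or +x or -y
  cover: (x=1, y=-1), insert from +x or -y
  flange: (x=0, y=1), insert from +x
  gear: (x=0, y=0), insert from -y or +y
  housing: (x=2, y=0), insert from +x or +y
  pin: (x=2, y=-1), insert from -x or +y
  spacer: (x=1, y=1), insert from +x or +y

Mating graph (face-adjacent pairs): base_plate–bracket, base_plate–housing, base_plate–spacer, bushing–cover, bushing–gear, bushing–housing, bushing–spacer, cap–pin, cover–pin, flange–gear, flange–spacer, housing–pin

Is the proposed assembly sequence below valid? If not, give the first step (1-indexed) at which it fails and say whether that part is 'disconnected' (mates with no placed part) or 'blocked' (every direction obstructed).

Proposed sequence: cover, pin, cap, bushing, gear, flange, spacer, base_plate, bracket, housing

Valid

1. cover@(1, -1) [+x clear] — {cover}
2. pin@(2, -1) [+y clear] — {cover, pin}
3. cap@(2, -2) [-x clear] — {cap, cover, pin}
4. bushing@(1, 0) [-x clear] — {bushing, cap, cover, pin}
5. gear@(0, 0) [-y clear] — {bushing, cap, cover, gear, pin}
6. flange@(0, 1) [+x clear] — {bushing, cap, cover, flange, gear, pin}
7. spacer@(1, 1) [+x clear] — {bushing, cap, cover, flange, gear, pin, spacer}
8. base_plate@(2, 1) [+x clear] — {base_plate, bushing, cap, cover, flange, gear, pin, spacer}
9. bracket@(3, 1) [+x clear] — {base_plate, bracket, bushing, cap, cover, flange, gear, pin, spacer}
10. housing@(2, 0) [+x clear] — {base_plate, bracket, bushing, cap, cover, flange, gear, housing, pin, spacer}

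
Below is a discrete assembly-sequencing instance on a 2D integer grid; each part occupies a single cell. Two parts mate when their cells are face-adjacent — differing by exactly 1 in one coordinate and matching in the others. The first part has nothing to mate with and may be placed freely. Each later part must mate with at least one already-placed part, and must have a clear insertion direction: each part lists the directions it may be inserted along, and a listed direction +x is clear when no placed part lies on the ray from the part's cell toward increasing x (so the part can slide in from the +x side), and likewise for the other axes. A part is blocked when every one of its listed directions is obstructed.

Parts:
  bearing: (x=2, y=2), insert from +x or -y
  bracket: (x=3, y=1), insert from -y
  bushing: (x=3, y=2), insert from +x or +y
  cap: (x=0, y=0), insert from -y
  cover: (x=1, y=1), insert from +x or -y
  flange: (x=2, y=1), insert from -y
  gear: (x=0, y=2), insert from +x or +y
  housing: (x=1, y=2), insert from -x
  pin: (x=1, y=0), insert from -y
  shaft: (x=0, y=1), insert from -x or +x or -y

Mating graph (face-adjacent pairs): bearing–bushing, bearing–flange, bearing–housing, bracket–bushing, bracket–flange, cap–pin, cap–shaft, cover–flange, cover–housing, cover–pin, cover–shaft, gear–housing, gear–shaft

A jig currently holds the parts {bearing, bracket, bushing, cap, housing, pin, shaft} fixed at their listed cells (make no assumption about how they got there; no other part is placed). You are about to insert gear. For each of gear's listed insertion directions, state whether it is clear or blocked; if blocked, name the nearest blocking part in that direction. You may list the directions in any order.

+x: blocked by housing; +y: clear

+x: nearest on ray is housing@(1, 2) ⇒ blocked
+y: ray from gear(0, 2) has no placed part ⇒ clear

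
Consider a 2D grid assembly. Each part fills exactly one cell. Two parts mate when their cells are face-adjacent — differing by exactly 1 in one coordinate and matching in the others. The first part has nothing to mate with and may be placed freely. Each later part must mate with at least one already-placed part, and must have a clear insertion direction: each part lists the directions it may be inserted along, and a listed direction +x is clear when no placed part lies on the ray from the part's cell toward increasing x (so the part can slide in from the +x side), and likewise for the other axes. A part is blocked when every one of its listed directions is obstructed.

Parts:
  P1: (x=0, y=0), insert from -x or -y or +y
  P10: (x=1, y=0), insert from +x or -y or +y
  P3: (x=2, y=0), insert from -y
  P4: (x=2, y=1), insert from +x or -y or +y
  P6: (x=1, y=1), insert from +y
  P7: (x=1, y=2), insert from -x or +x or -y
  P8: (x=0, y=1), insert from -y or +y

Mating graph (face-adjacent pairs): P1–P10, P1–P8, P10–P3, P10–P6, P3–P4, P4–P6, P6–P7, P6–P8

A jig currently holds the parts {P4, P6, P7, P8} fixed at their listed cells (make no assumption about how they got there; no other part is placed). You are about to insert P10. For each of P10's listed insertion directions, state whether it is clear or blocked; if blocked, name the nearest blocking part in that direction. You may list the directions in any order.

+x: clear; +y: blocked by P6; -y: clear

+x: ray from P10(1, 0) has no placed part ⇒ clear
-y: ray from P10(1, 0) has no placed part ⇒ clear
+y: nearest on ray is P6@(1, 1) ⇒ blocked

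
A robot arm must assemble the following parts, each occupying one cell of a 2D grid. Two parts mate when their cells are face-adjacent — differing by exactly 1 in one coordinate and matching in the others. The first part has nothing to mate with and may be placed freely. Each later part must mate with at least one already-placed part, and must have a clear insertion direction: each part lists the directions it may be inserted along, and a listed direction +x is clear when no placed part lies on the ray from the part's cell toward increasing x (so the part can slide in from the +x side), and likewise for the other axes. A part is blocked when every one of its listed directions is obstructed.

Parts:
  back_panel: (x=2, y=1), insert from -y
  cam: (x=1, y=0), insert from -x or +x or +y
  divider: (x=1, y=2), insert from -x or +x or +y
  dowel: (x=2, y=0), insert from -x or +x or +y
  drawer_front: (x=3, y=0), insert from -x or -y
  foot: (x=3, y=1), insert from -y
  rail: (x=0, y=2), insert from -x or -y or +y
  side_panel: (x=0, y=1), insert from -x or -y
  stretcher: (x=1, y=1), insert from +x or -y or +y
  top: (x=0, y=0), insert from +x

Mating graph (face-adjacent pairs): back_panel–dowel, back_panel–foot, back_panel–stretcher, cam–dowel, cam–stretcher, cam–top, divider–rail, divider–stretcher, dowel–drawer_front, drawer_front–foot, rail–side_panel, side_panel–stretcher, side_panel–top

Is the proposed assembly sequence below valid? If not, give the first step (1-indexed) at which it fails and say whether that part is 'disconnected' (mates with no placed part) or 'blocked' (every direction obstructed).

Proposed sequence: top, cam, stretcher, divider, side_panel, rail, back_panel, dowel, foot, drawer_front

1. top@(0, 0) [+x clear] — {top}
2. cam@(1, 0) [+x clear] — {cam, top}
3. stretcher@(1, 1) [+x clear] — {cam, stretcher, top}
4. divider@(1, 2) [-x clear] — {cam, divider, stretcher, top}
5. side_panel@(0, 1) [-x clear] — {cam, divider, side_panel, stretcher, top}
6. rail@(0, 2) [-x clear] — {cam, divider, rail, side_panel, stretcher, top}
7. back_panel@(2, 1) [-y clear] — {back_panel, cam, divider, rail, side_panel, stretcher, top}
8. dowel@(2, 0) [+x clear] — {back_panel, cam, divider, dowel, rail, side_panel, stretcher, top}
9. foot@(3, 1) [-y clear] — {back_panel, cam, divider, dowel, foot, rail, side_panel, stretcher, top}
10. drawer_front@(3, 0) [-y clear] — {back_panel, cam, divider, dowel, drawer_front, foot, rail, side_panel, stretcher, top}

Valid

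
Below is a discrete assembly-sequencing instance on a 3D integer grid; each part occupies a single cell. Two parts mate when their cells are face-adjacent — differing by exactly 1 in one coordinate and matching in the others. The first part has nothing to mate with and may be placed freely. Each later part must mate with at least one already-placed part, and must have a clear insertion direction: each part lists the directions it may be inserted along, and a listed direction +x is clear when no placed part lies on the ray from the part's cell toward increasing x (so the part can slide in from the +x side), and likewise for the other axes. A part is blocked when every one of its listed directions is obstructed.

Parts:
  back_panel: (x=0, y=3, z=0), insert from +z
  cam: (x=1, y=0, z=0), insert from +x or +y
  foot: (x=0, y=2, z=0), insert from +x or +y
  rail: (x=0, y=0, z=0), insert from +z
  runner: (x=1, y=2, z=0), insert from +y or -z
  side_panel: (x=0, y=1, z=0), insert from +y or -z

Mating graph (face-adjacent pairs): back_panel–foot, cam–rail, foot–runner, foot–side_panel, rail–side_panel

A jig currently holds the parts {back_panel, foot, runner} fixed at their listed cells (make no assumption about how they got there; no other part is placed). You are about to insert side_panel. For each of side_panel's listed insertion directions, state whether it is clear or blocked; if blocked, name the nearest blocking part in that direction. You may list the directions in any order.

+y: nearest on ray is foot@(0, 2, 0) ⇒ blocked
-z: ray from side_panel(0, 1, 0) has no placed part ⇒ clear

+y: blocked by foot; -z: clear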